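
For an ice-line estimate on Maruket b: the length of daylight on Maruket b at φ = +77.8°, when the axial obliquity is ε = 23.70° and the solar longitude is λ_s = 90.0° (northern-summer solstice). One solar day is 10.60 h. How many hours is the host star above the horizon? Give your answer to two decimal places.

Solar declination: sin δ = sin ε · sin λ_s = sin 23.70° × sin 90.0° = 0.40195, so δ = +23.700°.
Sunrise equation: cos H₀ = −tan φ · tan δ = -2.0303 ≤ −1, so the host star never sets (polar day) and H₀ = π.
Daylight = 2H₀/(2π) × 10.60 h = (3.1416/π) × 10.60 = 10.60 h.

10.60 h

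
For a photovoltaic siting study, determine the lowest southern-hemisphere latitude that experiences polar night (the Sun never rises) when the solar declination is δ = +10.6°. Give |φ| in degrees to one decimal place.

Polar night requires cos H₀ = −tan φ tan δ ≥ 1, i.e. tan φ tan δ ≤ −1.
The boundary is |tan φ| · |tan δ| = 1, so |φ| = 90° − |δ| = 90° − 10.6° = 79.4° in the southern hemisphere.

|φ| = 79.4°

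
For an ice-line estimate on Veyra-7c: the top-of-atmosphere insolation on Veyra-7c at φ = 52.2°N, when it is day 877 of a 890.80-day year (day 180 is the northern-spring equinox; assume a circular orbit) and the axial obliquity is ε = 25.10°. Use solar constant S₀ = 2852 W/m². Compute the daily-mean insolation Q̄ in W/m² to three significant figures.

Solar longitude: λ_s = 360° × (877 − 180)/890.80 = 281.679°.
sin δ = sin 25.10° × sin 281.679° = -0.41542, so δ = -24.546°.
cos H₀ = −tan(+52.2°) tan(-24.546°) = 0.5888, H₀ = 0.9413 rad.
Bracket: H₀ sin φ sin δ + cos φ cos δ sin H₀ = 0.9413×0.79016×-0.41542 + 0.61291×0.90963×0.80831 = -0.308980 + 0.450650 = 0.141670.
Q̄ = (S₀/π) × [bracket] = (2852/π) × 0.141670 = 128.6 W/m².

Q̄ ≈ 129 W/m²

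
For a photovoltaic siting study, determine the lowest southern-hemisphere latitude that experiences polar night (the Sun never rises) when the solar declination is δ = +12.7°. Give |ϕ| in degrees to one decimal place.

|ϕ| = 77.3°

Polar night requires cos h₀ = −tan ϕ tan δ ≥ 1, i.e. tan ϕ tan δ ≤ −1.
The boundary is |tan ϕ| · |tan δ| = 1, so |ϕ| = 90° − |δ| = 90° − 12.7° = 77.3° in the southern hemisphere.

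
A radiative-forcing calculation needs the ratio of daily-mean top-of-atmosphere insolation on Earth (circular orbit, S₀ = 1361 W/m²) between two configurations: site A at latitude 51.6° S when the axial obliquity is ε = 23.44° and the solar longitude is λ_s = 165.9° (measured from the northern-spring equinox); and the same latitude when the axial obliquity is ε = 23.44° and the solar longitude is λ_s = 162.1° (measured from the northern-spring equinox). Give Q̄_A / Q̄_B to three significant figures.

— Configuration A (φ=-51.6°):
Solar declination: sin δ = sin ε · sin λ_s = sin 23.44° × sin 165.9° = 0.09691, so δ = +5.561°.
cos H₀ = −tan(-51.6°) tan(+5.561°) = 0.1228, H₀ = 1.4476 rad.
Bracket: H₀ sin φ sin δ + cos φ cos δ sin H₀ = 1.4476×-0.78369×0.09691 + 0.62115×0.99529×0.99243 = -0.109941 + 0.613544 = 0.503603.
Q̄ = (S₀/π) × [bracket] = (1361/π) × 0.503603 = 218.17 W/m².
— Configuration B (φ=-51.6°):
Solar declination: sin δ = sin ε · sin λ_s = sin 23.44° × sin 162.1° = 0.12226, so δ = +7.023°.
cos H₀ = −tan(-51.6°) tan(+7.023°) = 0.1554, H₀ = 1.4147 rad.
Bracket: H₀ sin φ sin δ + cos φ cos δ sin H₀ = 1.4147×-0.78369×0.12226 + 0.62115×0.99250×0.98785 = -0.135548 + 0.609001 = 0.473453.
Q̄ = (S₀/π) × [bracket] = (1361/π) × 0.473453 = 205.11 W/m².
Ratio Q̄_A / Q̄_B = 218.17 / 205.11 = 1.064.

Q̄_A / Q̄_B ≈ 1.06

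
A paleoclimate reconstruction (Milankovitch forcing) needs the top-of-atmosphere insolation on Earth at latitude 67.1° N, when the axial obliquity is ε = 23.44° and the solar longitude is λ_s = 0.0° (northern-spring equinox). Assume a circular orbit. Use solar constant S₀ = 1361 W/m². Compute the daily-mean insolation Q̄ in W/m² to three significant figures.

Solar declination: sin δ = sin ε · sin λ_s = sin 23.44° × sin 0.0° = 0.00000, so δ = +0.000°.
cos H₀ = −tan(+67.1°) tan(+0.000°) = -0.0000, H₀ = 1.5708 rad.
Bracket: H₀ sin φ sin δ + cos φ cos δ sin H₀ = 1.5708×0.92119×0.00000 + 0.38912×1.00000×1.00000 = 0.000000 + 0.389120 = 0.389120.
Q̄ = (S₀/π) × [bracket] = (1361/π) × 0.389120 = 168.6 W/m².

Q̄ ≈ 169 W/m²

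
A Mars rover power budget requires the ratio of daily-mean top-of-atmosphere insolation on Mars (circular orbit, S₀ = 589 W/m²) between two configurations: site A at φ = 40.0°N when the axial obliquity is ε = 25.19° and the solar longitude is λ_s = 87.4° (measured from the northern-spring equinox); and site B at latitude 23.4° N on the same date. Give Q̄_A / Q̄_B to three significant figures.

— Configuration A (φ=+40.0°):
Solar declination: sin δ = sin ε · sin λ_s = sin 25.19° × sin 87.4° = 0.42518, so δ = +25.162°.
cos H₀ = −tan(+40.0°) tan(+25.162°) = -0.3942, H₀ = 1.9760 rad.
Bracket: H₀ sin φ sin δ + cos φ cos δ sin H₀ = 1.9760×0.64279×0.42518 + 0.76604×0.90511×0.91904 = 0.540044 + 0.637217 = 1.177261.
Q̄ = (S₀/π) × [bracket] = (589/π) × 1.177261 = 220.72 W/m².
— Configuration B (φ=+23.4°):
cos H₀ = −tan(+23.4°) tan(+25.162°) = -0.2033, H₀ = 1.7755 rad.
Bracket: H₀ sin φ sin δ + cos φ cos δ sin H₀ = 1.7755×0.39715×0.42518 + 0.91775×0.90511×0.97912 = 0.299811 + 0.813320 = 1.113131.
Q̄ = (S₀/π) × [bracket] = (589/π) × 1.113131 = 208.69 W/m².
Ratio Q̄_A / Q̄_B = 220.72 / 208.69 = 1.058.

Q̄_A / Q̄_B ≈ 1.06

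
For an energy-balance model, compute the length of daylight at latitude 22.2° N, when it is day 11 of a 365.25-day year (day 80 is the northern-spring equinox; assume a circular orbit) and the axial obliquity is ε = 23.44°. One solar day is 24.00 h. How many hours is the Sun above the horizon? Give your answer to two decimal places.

Solar longitude: λ_s = 360° × (11 − 80)/365.25 = -68.008°, i.e. -68.008° + 360° = 291.992°.
sin δ = sin 23.44° × sin 291.992° = -0.36884, so δ = -21.644°.
cos H₀ = −tan φ · tan δ = −tan(+22.2°) × tan(-21.644°) = 0.1619, so H₀ = 1.4081 rad = 80.68°.
Daylight = 2H₀/(2π) × 24.00 h = (1.4081/π) × 24.00 = 10.76 h.

10.76 h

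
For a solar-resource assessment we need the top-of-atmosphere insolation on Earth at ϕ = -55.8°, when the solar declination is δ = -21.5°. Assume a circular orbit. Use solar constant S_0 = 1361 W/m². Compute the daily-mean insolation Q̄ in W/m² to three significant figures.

cos h₀ = −tan(-55.8°) tan(-21.500°) = -0.5796, h₀ = 2.1891 rad.
Bracket: h₀ sin ϕ sin δ + cos ϕ cos δ sin h₀ = 2.1891×-0.82708×-0.36650 + 0.56208×0.93042×0.81489 = 0.663571 + 0.426163 = 1.089734.
Q̄ = (S_0/π) × [bracket] = (1361/π) × 1.089734 = 472.1 W/m².

Q̄ ≈ 472 W/m²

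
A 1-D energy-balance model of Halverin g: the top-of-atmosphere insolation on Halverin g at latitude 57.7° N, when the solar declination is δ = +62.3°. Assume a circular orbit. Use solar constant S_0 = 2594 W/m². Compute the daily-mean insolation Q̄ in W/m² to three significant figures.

Q̄ ≈ 1.94e+03 W/m²

cos h₀ = −tan(+57.7°) tan(+62.300°) = -3.0130 ≤ −1 ⇒ polar day, h₀ = π.
Bracket: h₀ sin ϕ sin δ + cos ϕ cos δ sin h₀ = 3.1416×0.84526×0.88539 + 0.53435×0.46484×0.00000 = 2.351126 + 0.000000 = 2.351126.
Q̄ = (S_0/π) × [bracket] = (2594/π) × 2.351126 = 1941 W/m².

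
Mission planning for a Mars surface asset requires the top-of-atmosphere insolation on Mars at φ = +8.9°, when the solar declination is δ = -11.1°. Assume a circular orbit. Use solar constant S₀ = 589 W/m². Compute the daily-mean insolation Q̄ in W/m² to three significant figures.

Q̄ ≈ 173 W/m²

cos H₀ = −tan(+8.9°) tan(-11.100°) = 0.0307, H₀ = 1.5401 rad.
Bracket: H₀ sin φ sin δ + cos φ cos δ sin H₀ = 1.5401×0.15471×-0.19252 + 0.98796×0.98129×0.99953 = -0.045872 + 0.969020 = 0.923148.
Q̄ = (S₀/π) × [bracket] = (589/π) × 0.923148 = 173.1 W/m².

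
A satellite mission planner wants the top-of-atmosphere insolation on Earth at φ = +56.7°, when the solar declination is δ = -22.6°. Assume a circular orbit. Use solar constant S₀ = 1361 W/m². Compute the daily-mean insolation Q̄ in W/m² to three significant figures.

Q̄ ≈ 46.8 W/m²

cos H₀ = −tan(+56.7°) tan(-22.600°) = 0.6337, H₀ = 0.8845 rad.
Bracket: H₀ sin φ sin δ + cos φ cos δ sin H₀ = 0.8845×0.83581×-0.38430 + 0.54902×0.92321×0.77358 = -0.284103 + 0.392097 = 0.107994.
Q̄ = (S₀/π) × [bracket] = (1361/π) × 0.107994 = 46.79 W/m².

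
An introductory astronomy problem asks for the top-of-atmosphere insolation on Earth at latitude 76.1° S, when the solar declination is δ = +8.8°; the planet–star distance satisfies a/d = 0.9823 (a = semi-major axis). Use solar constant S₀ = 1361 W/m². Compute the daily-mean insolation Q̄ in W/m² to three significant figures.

cos H₀ = −tan(-76.1°) tan(+8.800°) = 0.6256, H₀ = 0.8950 rad.
Bracket: H₀ sin φ sin δ + cos φ cos δ sin H₀ = 0.8950×-0.97072×0.15299 + 0.24023×0.98823×0.78018 = -0.132917 + 0.185217 = 0.052300.
Inverse-square distance factor (a/d)² = 0.9823² = 0.964913.
Q̄ = (S₀/π) × 0.964913 × [bracket] = (1361/π) × 0.964913 × 0.052300 = 21.86 W/m².

Q̄ ≈ 21.9 W/m²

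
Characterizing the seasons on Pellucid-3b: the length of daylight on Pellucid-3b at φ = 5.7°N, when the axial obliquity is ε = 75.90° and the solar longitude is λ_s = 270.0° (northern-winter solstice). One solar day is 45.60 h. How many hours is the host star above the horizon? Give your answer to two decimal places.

16.87 h

Solar declination: sin δ = sin ε · sin λ_s = sin 75.90° × sin 270.0° = -0.96987, so δ = -75.900°.
cos H₀ = −tan φ · tan δ = −tan(+5.7°) × tan(-75.900°) = 0.3974, so H₀ = 1.1621 rad = 66.59°.
Daylight = 2H₀/(2π) × 45.60 h = (1.1621/π) × 45.60 = 16.87 h.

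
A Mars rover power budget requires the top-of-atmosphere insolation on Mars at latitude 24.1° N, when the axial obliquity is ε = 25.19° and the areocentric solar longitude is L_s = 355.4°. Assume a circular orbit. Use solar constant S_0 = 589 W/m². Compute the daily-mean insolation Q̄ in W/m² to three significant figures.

Q̄ ≈ 167 W/m²

sin δ = sin 25.19° × sin 355.4° = -0.03413, so δ = -1.956°.
cos h₀ = −tan(+24.1°) tan(-1.956°) = 0.0153, h₀ = 1.5555 rad.
Bracket: h₀ sin ϕ sin δ + cos ϕ cos δ sin h₀ = 1.5555×0.40833×-0.03413 + 0.91283×0.99942×0.99988 = -0.021678 + 0.912191 = 0.890513.
Q̄ = (S_0/π) × [bracket] = (589/π) × 0.890513 = 167.0 W/m².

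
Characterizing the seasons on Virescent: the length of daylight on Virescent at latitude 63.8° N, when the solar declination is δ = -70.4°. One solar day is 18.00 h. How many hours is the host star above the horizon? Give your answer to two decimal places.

cos h₀ = −tan ϕ · tan δ = 5.7073 ≥ 1, so the host star never rises (polar night) and h₀ = 0.
Daylight = 2h₀/(2π) × 18.00 h = (0.0000/π) × 18.00 = 0.00 h.

0.00 h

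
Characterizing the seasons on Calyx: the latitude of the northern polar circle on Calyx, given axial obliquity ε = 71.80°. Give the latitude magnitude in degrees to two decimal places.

18.20°

The polar circle is the lowest latitude that experiences at least one full rotation of continuous daylight at the northern-summer solstice; it lies at |φ| = 90° − ε = 90° − 71.80° = 18.20°.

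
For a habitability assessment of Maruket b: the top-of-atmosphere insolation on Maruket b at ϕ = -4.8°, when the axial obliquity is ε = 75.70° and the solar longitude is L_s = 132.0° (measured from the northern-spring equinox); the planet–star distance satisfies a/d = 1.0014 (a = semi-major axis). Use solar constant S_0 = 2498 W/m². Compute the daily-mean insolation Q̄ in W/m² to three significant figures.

Q̄ ≈ 478 W/m²

Solar declination: sin δ = sin ε · sin L_s = sin 75.70° × sin 132.0° = 0.72012, so δ = +46.064°.
cos h₀ = −tan(-4.8°) tan(+46.064°) = 0.0872, h₀ = 1.4835 rad.
Bracket: h₀ sin ϕ sin δ + cos ϕ cos δ sin h₀ = 1.4835×-0.08368×0.72012 + 0.99649×0.69385×0.99620 = -0.089395 + 0.688787 = 0.599392.
Inverse-square distance factor (a/d)² = 1.0014² = 1.002802.
Q̄ = (S_0/π) × 1.002802 × [bracket] = (2498/π) × 1.002802 × 0.599392 = 477.9 W/m².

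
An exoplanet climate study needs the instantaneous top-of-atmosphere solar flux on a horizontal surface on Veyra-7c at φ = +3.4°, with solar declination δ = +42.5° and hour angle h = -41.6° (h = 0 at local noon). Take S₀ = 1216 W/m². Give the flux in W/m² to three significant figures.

718 W/m²

cos θ_z = sin φ sin δ + cos φ cos δ cos h = 0.040067 + 0.550364 = 0.590431.
Flux = S₀ · cos θ_z = 1216 × 0.590431 = 718.0 W/m².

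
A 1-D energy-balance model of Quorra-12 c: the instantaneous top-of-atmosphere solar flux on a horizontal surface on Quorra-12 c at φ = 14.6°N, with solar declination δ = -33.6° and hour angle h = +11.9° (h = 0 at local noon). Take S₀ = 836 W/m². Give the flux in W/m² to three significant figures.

543 W/m²

cos θ_z = sin φ sin δ + cos φ cos δ cos h = -0.139493 + 0.788703 = 0.649210.
Flux = S₀ · cos θ_z = 836 × 0.649210 = 542.7 W/m².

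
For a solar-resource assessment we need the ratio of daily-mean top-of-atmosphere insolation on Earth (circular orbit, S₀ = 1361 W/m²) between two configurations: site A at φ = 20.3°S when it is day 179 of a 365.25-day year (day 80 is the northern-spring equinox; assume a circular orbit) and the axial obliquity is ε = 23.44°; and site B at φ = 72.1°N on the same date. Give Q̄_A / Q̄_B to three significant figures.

Q̄_A / Q̄_B ≈ 0.558

— Configuration A (φ=-20.3°):
Solar longitude: λ_s = 360° × (179 − 80)/365.25 = 97.577°.
sin δ = sin 23.44° × sin 97.577° = 0.39432, so δ = +23.223°.
cos H₀ = −tan(-20.3°) tan(+23.223°) = 0.1587, H₀ = 1.4114 rad.
Bracket: H₀ sin φ sin δ + cos φ cos δ sin H₀ = 1.4114×-0.34694×0.39432 + 0.93789×0.91898×0.98732 = -0.193087 + 0.850973 = 0.657886.
Q̄ = (S₀/π) × [bracket] = (1361/π) × 0.657886 = 285.01 W/m².
— Configuration B (φ=+72.1°):
cos H₀ = −tan(+72.1°) tan(+23.223°) = -1.3285 ≤ −1 ⇒ polar day, H₀ = π.
Bracket: H₀ sin φ sin δ + cos φ cos δ sin H₀ = 3.1416×0.95159×0.39432 + 0.30736×0.91898×0.00000 = 1.178826 + 0.000000 = 1.178826.
Q̄ = (S₀/π) × [bracket] = (1361/π) × 1.178826 = 510.69 W/m².
Ratio Q̄_A / Q̄_B = 285.01 / 510.69 = 0.5581.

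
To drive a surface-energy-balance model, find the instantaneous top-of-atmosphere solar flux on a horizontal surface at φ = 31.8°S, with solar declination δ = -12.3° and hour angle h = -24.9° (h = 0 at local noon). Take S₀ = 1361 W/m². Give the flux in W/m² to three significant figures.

cos θ_z = sin φ sin δ + cos φ cos δ cos h = 0.112258 + 0.753195 = 0.865453.
Flux = S₀ · cos θ_z = 1361 × 0.865453 = 1178 W/m².

1.18e+03 W/m²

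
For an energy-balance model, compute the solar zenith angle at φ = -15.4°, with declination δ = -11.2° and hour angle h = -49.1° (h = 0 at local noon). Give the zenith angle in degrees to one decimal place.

θ_z = 47.9°

cos θ_z = sin φ sin δ + cos φ cos δ cos h = 0.051580 + 0.619211 = 0.670791.
θ_z = arccos(0.670791) = 47.9°.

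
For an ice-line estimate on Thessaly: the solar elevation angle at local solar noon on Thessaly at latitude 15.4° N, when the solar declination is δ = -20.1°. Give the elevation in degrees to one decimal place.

At local noon the hour angle is zero, so the zenith angle equals |φ − δ| = |+15.4° − (-20.100°)| = 35.500°.
Elevation = 90° − 35.500° = 54.5°.

54.5°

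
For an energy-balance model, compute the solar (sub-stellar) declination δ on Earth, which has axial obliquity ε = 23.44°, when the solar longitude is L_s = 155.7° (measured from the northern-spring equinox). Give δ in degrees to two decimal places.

sin δ = sin ε · sin L_s = sin 23.44° × sin 155.7° = 0.163696.
δ = arcsin(0.163696) = +9.42°.

δ = +9.42°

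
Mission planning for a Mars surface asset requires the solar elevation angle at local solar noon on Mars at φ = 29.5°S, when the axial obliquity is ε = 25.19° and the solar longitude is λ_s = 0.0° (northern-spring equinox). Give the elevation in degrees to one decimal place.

60.5°

Solar declination: sin δ = sin ε · sin λ_s = sin 25.19° × sin 0.0° = 0.00000, so δ = +0.000°.
At local noon the hour angle is zero, so the zenith angle equals |φ − δ| = |-29.5° − (+0.000°)| = 29.500°.
Elevation = 90° − 29.500° = 60.5°.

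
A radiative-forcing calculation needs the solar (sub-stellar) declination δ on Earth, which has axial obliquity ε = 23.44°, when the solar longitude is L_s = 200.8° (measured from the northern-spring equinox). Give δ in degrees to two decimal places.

δ = -8.12°

sin δ = sin ε · sin L_s = sin 23.44° × sin 200.8° = -0.141257.
δ = arcsin(-0.141257) = -8.12°.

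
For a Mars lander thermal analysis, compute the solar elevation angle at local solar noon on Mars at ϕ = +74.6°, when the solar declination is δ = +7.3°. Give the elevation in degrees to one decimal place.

At local noon the hour angle is zero, so the zenith angle equals |ϕ − δ| = |+74.6° − (+7.300°)| = 67.300°.
Elevation = 90° − 67.300° = 22.7°.

22.7°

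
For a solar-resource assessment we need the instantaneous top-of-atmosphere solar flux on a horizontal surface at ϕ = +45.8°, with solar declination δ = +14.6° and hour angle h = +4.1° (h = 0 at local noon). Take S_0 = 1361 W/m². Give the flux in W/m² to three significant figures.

1.16e+03 W/m²

cos θ_z = sin ϕ sin δ + cos ϕ cos δ cos h = 0.180711 + 0.672926 = 0.853637.
Flux = S_0 · cos θ_z = 1361 × 0.853637 = 1162 W/m².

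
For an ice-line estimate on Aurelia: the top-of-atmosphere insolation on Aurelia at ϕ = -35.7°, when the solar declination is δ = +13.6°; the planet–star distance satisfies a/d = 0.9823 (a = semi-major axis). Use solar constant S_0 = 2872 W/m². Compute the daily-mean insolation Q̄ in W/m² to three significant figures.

Q̄ ≈ 517 W/m²

cos h₀ = −tan(-35.7°) tan(+13.600°) = 0.1738, h₀ = 1.3961 rad.
Bracket: h₀ sin ϕ sin δ + cos ϕ cos δ sin h₀ = 1.3961×-0.58354×0.23514 + 0.81208×0.97196×0.98477 = -0.191564 + 0.777288 = 0.585724.
Inverse-square distance factor (a/d)² = 0.9823² = 0.964913.
Q̄ = (S_0/π) × 0.964913 × [bracket] = (2872/π) × 0.964913 × 0.585724 = 516.7 W/m².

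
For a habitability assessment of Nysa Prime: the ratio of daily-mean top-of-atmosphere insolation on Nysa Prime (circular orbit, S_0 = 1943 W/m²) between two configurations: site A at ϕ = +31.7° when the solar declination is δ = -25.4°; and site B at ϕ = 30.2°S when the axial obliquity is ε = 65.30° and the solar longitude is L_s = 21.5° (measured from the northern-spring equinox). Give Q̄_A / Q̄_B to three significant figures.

Q̄_A / Q̄_B ≈ 0.787

— Configuration A (ϕ=+31.7°):
cos h₀ = −tan(+31.7°) tan(-25.400°) = 0.2933, h₀ = 1.2732 rad.
Bracket: h₀ sin ϕ sin δ + cos ϕ cos δ sin h₀ = 1.2732×0.52547×-0.42894 + 0.85081×0.90334×0.95603 = -0.286973 + 0.734777 = 0.447804.
Q̄ = (S_0/π) × [bracket] = (1943/π) × 0.447804 = 276.96 W/m².
— Configuration B (ϕ=-30.2°):
Solar declination: sin δ = sin ε · sin L_s = sin 65.30° × sin 21.5° = 0.33297, so δ = +19.449°.
cos h₀ = −tan(-30.2°) tan(+19.449°) = 0.2055, h₀ = 1.3638 rad.
Bracket: h₀ sin ϕ sin δ + cos ϕ cos δ sin h₀ = 1.3638×-0.50302×0.33297 + 0.86427×0.94294×0.97865 = -0.228424 + 0.797555 = 0.569131.
Q̄ = (S_0/π) × [bracket] = (1943/π) × 0.569131 = 351.99 W/m².
Ratio Q̄_A / Q̄_B = 276.96 / 351.99 = 0.7868.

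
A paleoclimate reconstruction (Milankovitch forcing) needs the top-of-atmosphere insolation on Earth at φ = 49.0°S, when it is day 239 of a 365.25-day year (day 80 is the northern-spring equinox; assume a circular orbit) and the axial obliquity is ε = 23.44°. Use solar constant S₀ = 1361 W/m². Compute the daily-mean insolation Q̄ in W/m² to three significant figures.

Q̄ ≈ 205 W/m²

Solar longitude: λ_s = 360° × (239 − 80)/365.25 = 156.715°.
sin δ = sin 23.44° × sin 156.715° = 0.15725, so δ = +9.047°.
cos H₀ = −tan(-49.0°) tan(+9.047°) = 0.1832, H₀ = 1.3866 rad.
Bracket: H₀ sin φ sin δ + cos φ cos δ sin H₀ = 1.3866×-0.75471×0.15725 + 0.65606×0.98756×0.98308 = -0.164559 + 0.636936 = 0.472377.
Q̄ = (S₀/π) × [bracket] = (1361/π) × 0.472377 = 204.6 W/m².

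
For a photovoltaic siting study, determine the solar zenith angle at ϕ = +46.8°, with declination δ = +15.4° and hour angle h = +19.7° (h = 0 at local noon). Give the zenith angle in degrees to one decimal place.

θ_z = 35.4°

cos θ_z = sin ϕ sin δ + cos ϕ cos δ cos h = 0.193582 + 0.621341 = 0.814923.
θ_z = arccos(0.814923) = 35.4°.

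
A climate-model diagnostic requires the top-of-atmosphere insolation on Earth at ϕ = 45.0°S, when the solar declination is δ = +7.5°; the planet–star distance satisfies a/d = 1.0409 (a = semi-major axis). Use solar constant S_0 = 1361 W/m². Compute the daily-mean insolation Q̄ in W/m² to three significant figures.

Q̄ ≈ 264 W/m²

cos h₀ = −tan(-45.0°) tan(+7.500°) = 0.1317, h₀ = 1.4388 rad.
Bracket: h₀ sin ϕ sin δ + cos ϕ cos δ sin h₀ = 1.4388×-0.70711×0.13053 + 0.70711×0.99144×0.99130 = -0.132800 + 0.694958 = 0.562158.
Inverse-square distance factor (a/d)² = 1.0409² = 1.083473.
Q̄ = (S_0/π) × 1.083473 × [bracket] = (1361/π) × 1.083473 × 0.562158 = 263.9 W/m².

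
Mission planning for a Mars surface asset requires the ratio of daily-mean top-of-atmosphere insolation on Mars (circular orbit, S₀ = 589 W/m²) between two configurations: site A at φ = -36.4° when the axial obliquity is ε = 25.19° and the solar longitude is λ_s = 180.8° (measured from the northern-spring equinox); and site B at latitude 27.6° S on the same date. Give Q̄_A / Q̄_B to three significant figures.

— Configuration A (φ=-36.4°):
Solar declination: sin δ = sin ε · sin λ_s = sin 25.19° × sin 180.8° = -0.00594, so δ = -0.340°.
cos H₀ = −tan(-36.4°) tan(-0.340°) = -0.0044, H₀ = 1.5752 rad.
Bracket: H₀ sin φ sin δ + cos φ cos δ sin H₀ = 1.5752×-0.59342×-0.00594 + 0.80489×0.99998×0.99999 = 0.005552 + 0.804866 = 0.810418.
Q̄ = (S₀/π) × [bracket] = (589/π) × 0.810418 = 151.94 W/m².
— Configuration B (φ=-27.6°):
cos H₀ = −tan(-27.6°) tan(-0.340°) = -0.0031, H₀ = 1.5739 rad.
Bracket: H₀ sin φ sin δ + cos φ cos δ sin H₀ = 1.5739×-0.46330×-0.00594 + 0.88620×0.99998×1.00000 = 0.004331 + 0.886182 = 0.890513.
Q̄ = (S₀/π) × [bracket] = (589/π) × 0.890513 = 166.96 W/m².
Ratio Q̄_A / Q̄_B = 151.94 / 166.96 = 0.9100.

Q̄_A / Q̄_B ≈ 0.910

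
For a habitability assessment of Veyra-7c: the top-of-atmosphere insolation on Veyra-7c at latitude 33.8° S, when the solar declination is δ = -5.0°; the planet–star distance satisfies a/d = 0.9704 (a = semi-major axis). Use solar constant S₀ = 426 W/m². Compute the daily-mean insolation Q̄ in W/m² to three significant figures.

Q̄ ≈ 116 W/m²

cos H₀ = −tan(-33.8°) tan(-5.000°) = -0.0586, H₀ = 1.6294 rad.
Bracket: H₀ sin φ sin δ + cos φ cos δ sin H₀ = 1.6294×-0.55630×-0.08716 + 0.83098×0.99619×0.99828 = 0.079005 + 0.826390 = 0.905395.
Inverse-square distance factor (a/d)² = 0.9704² = 0.941676.
Q̄ = (S₀/π) × 0.941676 × [bracket] = (426/π) × 0.941676 × 0.905395 = 115.6 W/m².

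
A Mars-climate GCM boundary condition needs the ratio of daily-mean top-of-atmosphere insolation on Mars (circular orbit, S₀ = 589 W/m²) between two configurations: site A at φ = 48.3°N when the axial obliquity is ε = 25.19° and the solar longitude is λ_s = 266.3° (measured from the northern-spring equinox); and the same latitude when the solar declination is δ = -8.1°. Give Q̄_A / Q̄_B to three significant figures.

Q̄_A / Q̄_B ≈ 0.378

— Configuration A (φ=+48.3°):
Solar declination: sin δ = sin ε · sin λ_s = sin 25.19° × sin 266.3° = -0.42473, so δ = -25.134°.
cos H₀ = −tan(+48.3°) tan(-25.134°) = 0.5266, H₀ = 1.0162 rad.
Bracket: H₀ sin φ sin δ + cos φ cos δ sin H₀ = 1.0162×0.74664×-0.42473 + 0.66523×0.90532×0.85013 = -0.322258 + 0.511987 = 0.189729.
Q̄ = (S₀/π) × [bracket] = (589/π) × 0.189729 = 35.571 W/m².
— Configuration B (φ=+48.3°):
cos H₀ = −tan(+48.3°) tan(-8.100°) = 0.1597, H₀ = 1.4104 rad.
Bracket: H₀ sin φ sin δ + cos φ cos δ sin H₀ = 1.4104×0.74664×-0.14090 + 0.66523×0.99002×0.98716 = -0.148376 + 0.650135 = 0.501759.
Q̄ = (S₀/π) × [bracket] = (589/π) × 0.501759 = 94.072 W/m².
Ratio Q̄_A / Q̄_B = 35.571 / 94.072 = 0.3781.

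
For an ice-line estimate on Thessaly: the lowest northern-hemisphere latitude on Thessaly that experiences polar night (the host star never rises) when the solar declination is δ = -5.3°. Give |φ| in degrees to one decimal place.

|φ| = 84.7°

Polar night requires cos H₀ = −tan φ tan δ ≥ 1, i.e. tan φ tan δ ≤ −1.
The boundary is |tan φ| · |tan δ| = 1, so |φ| = 90° − |δ| = 90° − 5.3° = 84.7° in the northern hemisphere.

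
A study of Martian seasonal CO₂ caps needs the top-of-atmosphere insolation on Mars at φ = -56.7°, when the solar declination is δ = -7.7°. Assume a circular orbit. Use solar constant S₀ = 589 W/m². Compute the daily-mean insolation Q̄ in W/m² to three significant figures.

cos H₀ = −tan(-56.7°) tan(-7.700°) = -0.2058, H₀ = 1.7781 rad.
Bracket: H₀ sin φ sin δ + cos φ cos δ sin H₀ = 1.7781×-0.83581×-0.13399 + 0.54902×0.99098×0.97859 = 0.199130 + 0.532419 = 0.731549.
Q̄ = (S₀/π) × [bracket] = (589/π) × 0.731549 = 137.2 W/m².

Q̄ ≈ 137 W/m²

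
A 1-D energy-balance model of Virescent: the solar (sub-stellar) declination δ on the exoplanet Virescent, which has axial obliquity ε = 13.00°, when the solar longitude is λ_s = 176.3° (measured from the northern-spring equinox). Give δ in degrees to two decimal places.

δ = +0.83°

sin δ = sin ε · sin λ_s = sin 13.00° × sin 176.3° = 0.014517.
δ = arcsin(0.014517) = +0.83°.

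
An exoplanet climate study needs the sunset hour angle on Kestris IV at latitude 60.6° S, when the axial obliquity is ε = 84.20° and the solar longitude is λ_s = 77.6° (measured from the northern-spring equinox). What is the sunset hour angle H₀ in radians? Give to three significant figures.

H₀ = 0.00 rad

Solar declination: sin δ = sin ε · sin λ_s = sin 84.20° × sin 77.6° = 0.97167, so δ = +76.330°.
cos H₀ = −tan φ · tan δ = 7.2967 ≥ 1, so the host star never rises (polar night) and H₀ = 0.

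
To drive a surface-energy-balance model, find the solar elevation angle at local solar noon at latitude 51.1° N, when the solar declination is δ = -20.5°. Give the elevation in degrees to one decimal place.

At local noon the hour angle is zero, so the zenith angle equals |φ − δ| = |+51.1° − (-20.500°)| = 71.600°.
Elevation = 90° − 71.600° = 18.4°.

18.4°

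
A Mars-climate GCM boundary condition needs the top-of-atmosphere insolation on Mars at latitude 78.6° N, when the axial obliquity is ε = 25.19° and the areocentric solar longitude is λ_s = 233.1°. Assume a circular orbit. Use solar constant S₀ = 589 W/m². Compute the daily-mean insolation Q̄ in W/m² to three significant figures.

sin δ = sin 25.19° × sin 233.1° = -0.34036, so δ = -19.899°.
cos H₀ = −tan(+78.6°) tan(-19.899°) = 1.7952 ≥ 1 ⇒ polar night, H₀ = 0 and Q̄ = 0.

Q̄ ≈ 0.00 W/m²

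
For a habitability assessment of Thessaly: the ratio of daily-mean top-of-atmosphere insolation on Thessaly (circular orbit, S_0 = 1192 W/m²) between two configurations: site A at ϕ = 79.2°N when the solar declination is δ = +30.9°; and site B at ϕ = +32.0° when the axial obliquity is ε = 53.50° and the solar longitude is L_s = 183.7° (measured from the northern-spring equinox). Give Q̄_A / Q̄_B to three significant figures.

Q̄_A / Q̄_B ≈ 1.97

— Configuration A (ϕ=+79.2°):
cos h₀ = −tan(+79.2°) tan(+30.900°) = -3.1374 ≤ −1 ⇒ polar day, h₀ = π.
Bracket: h₀ sin ϕ sin δ + cos ϕ cos δ sin h₀ = 3.1416×0.98229×0.51354 + 0.18738×0.85806×0.00000 = 1.584765 + 0.000000 = 1.584765.
Q̄ = (S_0/π) × [bracket] = (1192/π) × 1.584765 = 601.30 W/m².
— Configuration B (ϕ=+32.0°):
Solar declination: sin δ = sin ε · sin L_s = sin 53.50° × sin 183.7° = -0.05187, so δ = -2.974°.
cos h₀ = −tan(+32.0°) tan(-2.974°) = 0.0325, h₀ = 1.5383 rad.
Bracket: h₀ sin ϕ sin δ + cos ϕ cos δ sin h₀ = 1.5383×0.52992×-0.05187 + 0.84805×0.99865×0.99947 = -0.042283 + 0.846456 = 0.804173.
Q̄ = (S_0/π) × [bracket] = (1192/π) × 0.804173 = 305.12 W/m².
Ratio Q̄_A / Q̄_B = 601.30 / 305.12 = 1.971.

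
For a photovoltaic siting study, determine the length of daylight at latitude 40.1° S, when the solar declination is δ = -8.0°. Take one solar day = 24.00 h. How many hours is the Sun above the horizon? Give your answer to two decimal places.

12.91 h

cos H₀ = −tan φ · tan δ = −tan(-40.1°) × tan(-8.000°) = -0.1183, so H₀ = 1.6894 rad = 96.80°.
Daylight = 2H₀/(2π) × 24.00 h = (1.6894/π) × 24.00 = 12.91 h.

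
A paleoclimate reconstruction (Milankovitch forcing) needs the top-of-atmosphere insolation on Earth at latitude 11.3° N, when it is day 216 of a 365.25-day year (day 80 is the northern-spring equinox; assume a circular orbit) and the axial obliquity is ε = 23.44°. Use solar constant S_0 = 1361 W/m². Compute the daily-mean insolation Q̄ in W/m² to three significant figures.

Solar longitude: L_s = 360° × (216 − 80)/365.25 = 134.045°.
sin δ = sin 23.44° × sin 134.045° = 0.28593, so δ = +16.614°.
cos h₀ = −tan(+11.3°) tan(+16.614°) = -0.0596, h₀ = 1.6305 rad.
Bracket: h₀ sin ϕ sin δ + cos ϕ cos δ sin h₀ = 1.6305×0.19595×0.28593 + 0.98061×0.95825×0.99822 = 0.091354 + 0.937997 = 1.029351.
Q̄ = (S_0/π) × [bracket] = (1361/π) × 1.029351 = 445.9 W/m².

Q̄ ≈ 446 W/m²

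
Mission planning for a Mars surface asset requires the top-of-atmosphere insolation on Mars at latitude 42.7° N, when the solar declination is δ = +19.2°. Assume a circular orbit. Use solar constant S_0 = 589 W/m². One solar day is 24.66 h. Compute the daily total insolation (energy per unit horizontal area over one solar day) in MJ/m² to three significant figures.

18.0 MJ/m²

cos h₀ = −tan(+42.7°) tan(+19.200°) = -0.3213, h₀ = 1.8979 rad.
Bracket: h₀ sin ϕ sin δ + cos ϕ cos δ sin h₀ = 1.8979×0.67816×0.32887 + 0.73491×0.94438×0.94696 = 0.423282 + 0.657223 = 1.080505.
Q̄ = (S_0/π) × [bracket] = (589/π) × 1.080505 = 202.58 W/m².
Daily total = Q̄ × 24.66 h × 3600 s/h = 202.58 × 24.66 × 3600 / 10⁶ = 17.98 MJ/m².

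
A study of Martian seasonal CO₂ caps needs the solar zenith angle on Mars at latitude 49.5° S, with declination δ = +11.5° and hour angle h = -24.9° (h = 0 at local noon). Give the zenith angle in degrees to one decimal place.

θ_z = 64.8°

cos θ_z = sin φ sin δ + cos φ cos δ cos h = -0.151601 + 0.577252 = 0.425651.
θ_z = arccos(0.425651) = 64.8°.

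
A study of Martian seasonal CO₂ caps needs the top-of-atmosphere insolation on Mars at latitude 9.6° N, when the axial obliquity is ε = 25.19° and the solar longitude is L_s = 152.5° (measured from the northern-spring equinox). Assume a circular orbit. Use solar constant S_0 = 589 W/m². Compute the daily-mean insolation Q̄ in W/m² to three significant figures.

Q̄ ≈ 191 W/m²

Solar declination: sin δ = sin ε · sin L_s = sin 25.19° × sin 152.5° = 0.19653, so δ = +11.334°.
cos h₀ = −tan(+9.6°) tan(+11.334°) = -0.0339, h₀ = 1.6047 rad.
Bracket: h₀ sin ϕ sin δ + cos ϕ cos δ sin h₀ = 1.6047×0.16677×0.19653 + 0.98600×0.98050×0.99943 = 0.052595 + 0.966222 = 1.018817.
Q̄ = (S_0/π) × [bracket] = (589/π) × 1.018817 = 191.0 W/m².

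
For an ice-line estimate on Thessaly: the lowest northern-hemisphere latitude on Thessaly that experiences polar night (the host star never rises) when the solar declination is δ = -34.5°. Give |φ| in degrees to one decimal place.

|φ| = 55.5°

Polar night requires cos H₀ = −tan φ tan δ ≥ 1, i.e. tan φ tan δ ≤ −1.
The boundary is |tan φ| · |tan δ| = 1, so |φ| = 90° − |δ| = 90° − 34.5° = 55.5° in the northern hemisphere.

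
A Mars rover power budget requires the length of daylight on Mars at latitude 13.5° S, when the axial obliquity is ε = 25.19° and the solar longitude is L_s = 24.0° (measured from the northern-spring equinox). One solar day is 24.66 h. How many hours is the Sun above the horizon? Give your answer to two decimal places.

Solar declination: sin δ = sin ε · sin L_s = sin 25.19° × sin 24.0° = 0.17312, so δ = +9.969°.
cos h₀ = −tan ϕ · tan δ = −tan(-13.5°) × tan(+9.969°) = 0.0422, so h₀ = 1.5286 rad = 87.58°.
Daylight = 2h₀/(2π) × 24.66 h = (1.5286/π) × 24.66 = 12.00 h.

12.00 h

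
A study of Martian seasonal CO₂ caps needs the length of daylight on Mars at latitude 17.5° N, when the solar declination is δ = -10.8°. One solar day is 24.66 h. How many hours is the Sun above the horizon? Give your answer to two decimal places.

cos H₀ = −tan φ · tan δ = −tan(+17.5°) × tan(-10.800°) = 0.0601, so H₀ = 1.5106 rad = 86.55°.
Daylight = 2H₀/(2π) × 24.66 h = (1.5106/π) × 24.66 = 11.86 h.

11.86 h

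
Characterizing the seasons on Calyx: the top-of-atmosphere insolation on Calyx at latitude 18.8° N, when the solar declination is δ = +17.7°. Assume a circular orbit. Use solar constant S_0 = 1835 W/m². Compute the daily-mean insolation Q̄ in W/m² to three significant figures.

cos h₀ = −tan(+18.8°) tan(+17.700°) = -0.1086, h₀ = 1.6797 rad.
Bracket: h₀ sin ϕ sin δ + cos ϕ cos δ sin h₀ = 1.6797×0.32227×0.30403 + 0.94665×0.95266×0.99408 = 0.164577 + 0.896497 = 1.061074.
Q̄ = (S_0/π) × [bracket] = (1835/π) × 1.061074 = 619.8 W/m².

Q̄ ≈ 620 W/m²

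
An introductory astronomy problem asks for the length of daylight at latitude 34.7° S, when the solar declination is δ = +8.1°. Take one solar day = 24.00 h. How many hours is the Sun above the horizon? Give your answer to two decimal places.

11.25 h

cos H₀ = −tan φ · tan δ = −tan(-34.7°) × tan(+8.100°) = 0.0985, so H₀ = 1.4721 rad = 84.34°.
Daylight = 2H₀/(2π) × 24.00 h = (1.4721/π) × 24.00 = 11.25 h.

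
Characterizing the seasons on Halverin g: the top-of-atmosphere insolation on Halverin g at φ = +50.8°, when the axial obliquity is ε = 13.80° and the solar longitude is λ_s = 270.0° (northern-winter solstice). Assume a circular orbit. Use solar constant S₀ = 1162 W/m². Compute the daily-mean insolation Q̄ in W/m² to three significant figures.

Q̄ ≈ 130 W/m²

Solar declination: sin δ = sin ε · sin λ_s = sin 13.80° × sin 270.0° = -0.23853, so δ = -13.800°.
cos H₀ = −tan(+50.8°) tan(-13.800°) = 0.3012, H₀ = 1.2649 rad.
Bracket: H₀ sin φ sin δ + cos φ cos δ sin H₀ = 1.2649×0.77494×-0.23853 + 0.63203×0.97113×0.95357 = -0.233812 + 0.585285 = 0.351473.
Q̄ = (S₀/π) × [bracket] = (1162/π) × 0.351473 = 130.0 W/m².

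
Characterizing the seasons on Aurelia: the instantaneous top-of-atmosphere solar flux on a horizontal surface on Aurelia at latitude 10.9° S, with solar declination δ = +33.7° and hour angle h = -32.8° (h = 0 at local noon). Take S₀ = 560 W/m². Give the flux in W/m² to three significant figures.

326 W/m²

cos θ_z = sin φ sin δ + cos φ cos δ cos h = -0.104919 + 0.686696 = 0.581777.
Flux = S₀ · cos θ_z = 560 × 0.581777 = 325.8 W/m².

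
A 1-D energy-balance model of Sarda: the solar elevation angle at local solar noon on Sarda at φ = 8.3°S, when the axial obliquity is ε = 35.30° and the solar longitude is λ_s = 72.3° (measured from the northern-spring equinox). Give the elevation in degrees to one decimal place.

Solar declination: sin δ = sin ε · sin λ_s = sin 35.30° × sin 72.3° = 0.55050, so δ = +33.402°.
At local noon the hour angle is zero, so the zenith angle equals |φ − δ| = |-8.3° − (+33.402°)| = 41.702°.
Elevation = 90° − 41.702° = 48.3°.

48.3°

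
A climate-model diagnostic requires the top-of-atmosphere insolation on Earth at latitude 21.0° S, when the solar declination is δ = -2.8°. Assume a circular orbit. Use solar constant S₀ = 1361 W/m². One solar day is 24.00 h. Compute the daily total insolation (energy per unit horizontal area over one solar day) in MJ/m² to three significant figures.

35.9 MJ/m²

cos H₀ = −tan(-21.0°) tan(-2.800°) = -0.0188, H₀ = 1.5896 rad.
Bracket: H₀ sin φ sin δ + cos φ cos δ sin H₀ = 1.5896×-0.35837×-0.04885 + 0.93358×0.99881×0.99982 = 0.027828 + 0.932301 = 0.960129.
Q̄ = (S₀/π) × [bracket] = (1361/π) × 0.960129 = 415.95 W/m².
Daily total = Q̄ × 24.00 h × 3600 s/h = 415.95 × 24.00 × 3600 / 10⁶ = 35.94 MJ/m².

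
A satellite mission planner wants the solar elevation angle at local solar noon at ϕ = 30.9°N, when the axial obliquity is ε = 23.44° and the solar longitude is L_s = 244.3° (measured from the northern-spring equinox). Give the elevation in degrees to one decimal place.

Solar declination: sin δ = sin ε · sin L_s = sin 23.44° × sin 244.3° = -0.35844, so δ = -21.004°.
At local noon the hour angle is zero, so the zenith angle equals |ϕ − δ| = |+30.9° − (-21.004°)| = 51.904°.
Elevation = 90° − 51.904° = 38.1°.

38.1°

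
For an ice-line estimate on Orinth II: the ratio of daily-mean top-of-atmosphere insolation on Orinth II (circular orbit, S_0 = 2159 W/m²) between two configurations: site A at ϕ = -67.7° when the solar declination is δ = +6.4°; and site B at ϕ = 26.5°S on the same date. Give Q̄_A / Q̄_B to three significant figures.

— Configuration A (ϕ=-67.7°):
cos h₀ = −tan(-67.7°) tan(+6.400°) = 0.2735, h₀ = 1.2938 rad.
Bracket: h₀ sin ϕ sin δ + cos ϕ cos δ sin h₀ = 1.2938×-0.92521×0.11147 + 0.37946×0.99377×0.96187 = -0.133434 + 0.362717 = 0.229283.
Q̄ = (S_0/π) × [bracket] = (2159/π) × 0.229283 = 157.57 W/m².
— Configuration B (ϕ=-26.5°):
cos h₀ = −tan(-26.5°) tan(+6.400°) = 0.0559, h₀ = 1.5148 rad.
Bracket: h₀ sin ϕ sin δ + cos ϕ cos δ sin h₀ = 1.5148×-0.44620×0.11147 + 0.89493×0.99377×0.99843 = -0.075343 + 0.887958 = 0.812615.
Q̄ = (S_0/π) × [bracket] = (2159/π) × 0.812615 = 558.45 W/m².
Ratio Q̄_A / Q̄_B = 157.57 / 558.45 = 0.2822.

Q̄_A / Q̄_B ≈ 0.282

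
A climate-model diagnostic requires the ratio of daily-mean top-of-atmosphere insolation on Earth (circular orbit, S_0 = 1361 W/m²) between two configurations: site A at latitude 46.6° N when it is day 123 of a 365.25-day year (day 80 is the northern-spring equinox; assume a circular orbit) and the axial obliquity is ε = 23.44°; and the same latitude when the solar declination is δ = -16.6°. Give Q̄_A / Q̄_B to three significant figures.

Q̄_A / Q̄_B ≈ 2.73

— Configuration A (ϕ=+46.6°):
Solar longitude: L_s = 360° × (123 − 80)/365.25 = 42.382°.
sin δ = sin 23.44° × sin 42.382° = 0.26814, so δ = +15.553°.
cos h₀ = −tan(+46.6°) tan(+15.553°) = -0.2943, h₀ = 1.8695 rad.
Bracket: h₀ sin ϕ sin δ + cos ϕ cos δ sin h₀ = 1.8695×0.72657×0.26814 + 0.68709×0.96338×0.95571 = 0.364221 + 0.632612 = 0.996833.
Q̄ = (S_0/π) × [bracket] = (1361/π) × 0.996833 = 431.85 W/m².
— Configuration B (ϕ=+46.6°):
cos h₀ = −tan(+46.6°) tan(-16.600°) = 0.3152, h₀ = 1.2501 rad.
Bracket: h₀ sin ϕ sin δ + cos ϕ cos δ sin h₀ = 1.2501×0.72657×-0.28569 + 0.68709×0.95832×0.94901 = -0.259488 + 0.624878 = 0.365390.
Q̄ = (S_0/π) × [bracket] = (1361/π) × 0.365390 = 158.29 W/m².
Ratio Q̄_A / Q̄_B = 431.85 / 158.29 = 2.728.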